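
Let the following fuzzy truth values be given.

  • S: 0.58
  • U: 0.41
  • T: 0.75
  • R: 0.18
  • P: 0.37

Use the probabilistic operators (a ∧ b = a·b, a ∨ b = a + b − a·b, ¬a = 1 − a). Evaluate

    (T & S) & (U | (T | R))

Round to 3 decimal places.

T & S = a·b on (0.7500, 0.5800) = 0.4350
T | R = a + b − a·b on (0.7500, 0.1800) = 0.7950
U | (T | R) = a + b − a·b on (0.4100, 0.7950) = 0.8790
(T & S) & (U | (T | R)) = a·b on (0.4350, 0.8790) = 0.3824

0.382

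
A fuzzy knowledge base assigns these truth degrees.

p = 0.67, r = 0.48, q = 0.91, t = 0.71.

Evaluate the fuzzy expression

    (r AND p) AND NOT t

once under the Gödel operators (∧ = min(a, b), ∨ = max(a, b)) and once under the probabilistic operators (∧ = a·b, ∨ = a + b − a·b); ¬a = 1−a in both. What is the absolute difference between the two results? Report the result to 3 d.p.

0.197

Under Gödel:
  r AND p = min(a, b) on (0.48, 0.67) = 0.48
  NOT t = 1 − 0.71 = 0.29
  (r AND p) AND NOT t = min(a, b) on (0.48, 0.29) = 0.29
  → value = 0.2900
Under probabilistic:
  r AND p = a·b on (0.4800, 0.6700) = 0.3216
  NOT t = 1 − 0.7100 = 0.2900
  (r AND p) AND NOT t = a·b on (0.3216, 0.2900) = 0.0933
  → value = 0.0933
|0.2900 − 0.0933| = 0.197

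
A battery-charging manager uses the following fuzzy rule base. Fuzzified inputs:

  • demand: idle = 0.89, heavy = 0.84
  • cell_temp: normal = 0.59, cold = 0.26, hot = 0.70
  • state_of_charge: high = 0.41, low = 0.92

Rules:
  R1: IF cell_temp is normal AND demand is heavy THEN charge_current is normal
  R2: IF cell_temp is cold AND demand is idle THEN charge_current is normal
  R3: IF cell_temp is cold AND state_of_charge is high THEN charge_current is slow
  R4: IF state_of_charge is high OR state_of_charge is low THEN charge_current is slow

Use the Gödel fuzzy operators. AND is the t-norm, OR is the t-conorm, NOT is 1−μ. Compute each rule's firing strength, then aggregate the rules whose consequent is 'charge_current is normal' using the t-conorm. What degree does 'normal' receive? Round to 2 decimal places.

R1: normal=0.59, heavy=0.84; AND[min(a, b)] → w = 0.59
R2: cold=0.26, idle=0.89; AND[min(a, b)] → w = 0.26
R3: cold=0.26, high=0.41; AND[min(a, b)] → w = 0.26
R4: high=0.41, low=0.92; OR[max(a, b)] → w = 0.92
Rules with consequent 'normal': {R1, R2} → strengths 0.59, 0.26
Aggregate via t-conorm [max(a, b)]: 0.59

0.59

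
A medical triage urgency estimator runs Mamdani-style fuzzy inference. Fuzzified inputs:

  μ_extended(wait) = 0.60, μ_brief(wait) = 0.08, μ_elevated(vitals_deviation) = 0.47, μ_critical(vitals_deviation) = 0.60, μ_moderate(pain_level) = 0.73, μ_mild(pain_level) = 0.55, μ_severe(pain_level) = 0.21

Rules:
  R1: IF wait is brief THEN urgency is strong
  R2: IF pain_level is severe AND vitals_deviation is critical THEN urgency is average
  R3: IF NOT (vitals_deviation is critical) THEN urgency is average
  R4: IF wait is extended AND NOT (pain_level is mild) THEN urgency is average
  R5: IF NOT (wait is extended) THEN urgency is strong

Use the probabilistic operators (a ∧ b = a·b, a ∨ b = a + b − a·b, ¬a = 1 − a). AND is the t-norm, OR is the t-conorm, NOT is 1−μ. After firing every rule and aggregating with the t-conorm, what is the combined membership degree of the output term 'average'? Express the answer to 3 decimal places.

0.617

R1: brief=0.08 → w = 0.0800
R2: severe=0.21, critical=0.60; AND[a·b] → w = 0.1260
R3: ¬critical=1−0.60=0.40 → w = 0.4000
R4: extended=0.60, ¬mild=1−0.55=0.45; AND[a·b] → w = 0.2700
R5: ¬extended=1−0.60=0.40 → w = 0.4000
Rules with consequent 'average': {R2, R3, R4} → strengths 0.1260, 0.4000, 0.2700
Aggregate via t-conorm [a + b − a·b]: 0.6172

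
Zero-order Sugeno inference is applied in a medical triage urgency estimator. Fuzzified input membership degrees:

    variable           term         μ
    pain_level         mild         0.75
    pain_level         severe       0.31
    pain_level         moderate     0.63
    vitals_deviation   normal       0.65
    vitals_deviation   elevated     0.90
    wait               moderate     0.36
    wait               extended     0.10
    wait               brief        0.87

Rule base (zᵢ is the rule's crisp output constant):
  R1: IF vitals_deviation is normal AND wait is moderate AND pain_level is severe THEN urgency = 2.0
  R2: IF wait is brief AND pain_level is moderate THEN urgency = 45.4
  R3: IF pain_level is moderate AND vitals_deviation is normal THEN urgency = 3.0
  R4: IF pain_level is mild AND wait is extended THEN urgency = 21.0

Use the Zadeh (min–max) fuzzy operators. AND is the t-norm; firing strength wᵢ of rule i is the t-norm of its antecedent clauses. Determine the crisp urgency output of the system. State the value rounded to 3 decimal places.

R1 (z=2.0): normal=0.65, moderate=0.36, severe=0.31; AND[min(a, b)] → w = 0.31
R2 (z=45.4): brief=0.87, moderate=0.63; AND[min(a, b)] → w = 0.63
R3 (z=3.0): moderate=0.63, normal=0.65; AND[min(a, b)] → w = 0.63
R4 (z=21.0): mild=0.75, extended=0.10; AND[min(a, b)] → w = 0.10
Weighted average = (0.31·2.0 + 0.63·45.4 + 0.63·3.0 + 0.10·21.0) / (0.31 + 0.63 + 0.63 + 0.10)
  = 33.2120 / 1.6700 = 19.887

19.887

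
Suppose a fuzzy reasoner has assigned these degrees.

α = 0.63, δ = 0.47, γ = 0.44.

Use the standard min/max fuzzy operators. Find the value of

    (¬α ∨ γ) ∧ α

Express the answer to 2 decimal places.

0.44

¬α = 1 − 0.63 = 0.37
¬α ∨ γ = max(a, b) on (0.37, 0.44) = 0.44
(¬α ∨ γ) ∧ α = min(a, b) on (0.44, 0.63) = 0.44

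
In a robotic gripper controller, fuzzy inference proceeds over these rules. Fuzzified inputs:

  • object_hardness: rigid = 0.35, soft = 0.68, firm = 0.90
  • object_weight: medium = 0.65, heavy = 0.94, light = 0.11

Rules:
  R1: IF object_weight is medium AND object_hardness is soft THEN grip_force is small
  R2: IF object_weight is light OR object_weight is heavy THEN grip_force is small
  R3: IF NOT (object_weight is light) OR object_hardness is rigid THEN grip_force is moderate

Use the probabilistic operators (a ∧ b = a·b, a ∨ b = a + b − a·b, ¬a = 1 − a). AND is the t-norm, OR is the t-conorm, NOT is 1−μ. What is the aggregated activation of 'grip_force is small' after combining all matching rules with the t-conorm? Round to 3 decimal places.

R1: medium=0.65, soft=0.68; AND[a·b] → w = 0.4420
R2: light=0.11, heavy=0.94; OR[a + b − a·b] → w = 0.9466
R3: ¬light=1−0.11=0.89, rigid=0.35; OR[a + b − a·b] → w = 0.9285
Rules with consequent 'small': {R1, R2} → strengths 0.4420, 0.9466
Aggregate via t-conorm [a + b − a·b]: 0.9702

0.970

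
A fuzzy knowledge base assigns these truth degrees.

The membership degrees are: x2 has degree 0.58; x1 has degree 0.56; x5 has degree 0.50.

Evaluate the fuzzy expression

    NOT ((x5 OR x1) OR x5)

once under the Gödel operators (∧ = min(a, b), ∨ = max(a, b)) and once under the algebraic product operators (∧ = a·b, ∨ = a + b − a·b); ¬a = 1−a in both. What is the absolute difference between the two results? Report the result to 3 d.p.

0.330

Under Gödel:
  x5 OR x1 = max(a, b) on (0.50, 0.56) = 0.56
  (x5 OR x1) OR x5 = max(a, b) on (0.56, 0.50) = 0.56
  NOT ((x5 OR x1) OR x5) = 1 − 0.56 = 0.44
  → value = 0.4400
Under algebraic product:
  x5 OR x1 = a + b − a·b on (0.5000, 0.5600) = 0.7800
  (x5 OR x1) OR x5 = a + b − a·b on (0.7800, 0.5000) = 0.8900
  NOT ((x5 OR x1) OR x5) = 1 − 0.8900 = 0.1100
  → value = 0.1100
|0.4400 − 0.1100| = 0.330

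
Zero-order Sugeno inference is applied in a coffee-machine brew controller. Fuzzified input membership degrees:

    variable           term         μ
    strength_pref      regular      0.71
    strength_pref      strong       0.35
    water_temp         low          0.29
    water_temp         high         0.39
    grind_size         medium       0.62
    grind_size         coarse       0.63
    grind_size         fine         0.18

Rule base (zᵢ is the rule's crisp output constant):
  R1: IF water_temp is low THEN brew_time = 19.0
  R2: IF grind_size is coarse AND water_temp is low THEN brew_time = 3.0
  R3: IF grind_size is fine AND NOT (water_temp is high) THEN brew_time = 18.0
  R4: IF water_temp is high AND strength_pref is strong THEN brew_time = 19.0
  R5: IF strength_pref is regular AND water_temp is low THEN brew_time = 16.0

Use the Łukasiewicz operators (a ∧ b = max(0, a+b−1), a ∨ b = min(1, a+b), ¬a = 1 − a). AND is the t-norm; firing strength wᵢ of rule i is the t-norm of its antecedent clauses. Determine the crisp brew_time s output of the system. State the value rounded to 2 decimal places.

R1 (z=19.0): low=0.29 → w = 0.29
R2 (z=3.0): coarse=0.63, low=0.29; AND[max(0, a+b−1)] → w = 0.00
R3 (z=18.0): fine=0.18, ¬high=1−0.39=0.61; AND[max(0, a+b−1)] → w = 0.00
R4 (z=19.0): high=0.39, strong=0.35; AND[max(0, a+b−1)] → w = 0.00
R5 (z=16.0): regular=0.71, low=0.29; AND[max(0, a+b−1)] → w = 0.00
Weighted average = (0.29·19.0 + 0.00·3.0 + 0.00·18.0 + 0.00·19.0 + 0.00·16.0) / (0.29 + 0.00 + 0.00 + 0.00 + 0.00)
  = 5.5100 / 0.2900 = 19.00

19.00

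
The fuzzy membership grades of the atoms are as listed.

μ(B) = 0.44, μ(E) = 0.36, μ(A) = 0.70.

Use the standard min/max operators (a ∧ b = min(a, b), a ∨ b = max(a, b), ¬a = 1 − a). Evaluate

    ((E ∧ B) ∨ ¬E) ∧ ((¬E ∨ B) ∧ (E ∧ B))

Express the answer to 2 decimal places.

0.36

E ∧ B = min(a, b) on (0.36, 0.44) = 0.36
¬E = 1 − 0.36 = 0.64
(E ∧ B) ∨ ¬E = max(a, b) on (0.36, 0.64) = 0.64
¬E = 1 − 0.36 = 0.64
¬E ∨ B = max(a, b) on (0.64, 0.44) = 0.64
E ∧ B = min(a, b) on (0.36, 0.44) = 0.36
(¬E ∨ B) ∧ (E ∧ B) = min(a, b) on (0.64, 0.36) = 0.36
((E ∧ B) ∨ ¬E) ∧ ((¬E ∨ B) ∧ (E ∧ B)) = min(a, b) on (0.64, 0.36) = 0.36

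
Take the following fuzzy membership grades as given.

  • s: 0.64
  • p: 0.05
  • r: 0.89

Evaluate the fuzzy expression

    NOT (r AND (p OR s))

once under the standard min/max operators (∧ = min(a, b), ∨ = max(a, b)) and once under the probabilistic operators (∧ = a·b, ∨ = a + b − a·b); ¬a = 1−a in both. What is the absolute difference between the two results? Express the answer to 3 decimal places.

Under standard min/max:
  p OR s = max(a, b) on (0.05, 0.64) = 0.64
  r AND (p OR s) = min(a, b) on (0.89, 0.64) = 0.64
  NOT (r AND (p OR s)) = 1 − 0.64 = 0.36
  → value = 0.3600
Under probabilistic:
  p OR s = a + b − a·b on (0.0500, 0.6400) = 0.6580
  r AND (p OR s) = a·b on (0.8900, 0.6580) = 0.5856
  NOT (r AND (p OR s)) = 1 − 0.5856 = 0.4144
  → value = 0.4144
|0.3600 − 0.4144| = 0.054

0.054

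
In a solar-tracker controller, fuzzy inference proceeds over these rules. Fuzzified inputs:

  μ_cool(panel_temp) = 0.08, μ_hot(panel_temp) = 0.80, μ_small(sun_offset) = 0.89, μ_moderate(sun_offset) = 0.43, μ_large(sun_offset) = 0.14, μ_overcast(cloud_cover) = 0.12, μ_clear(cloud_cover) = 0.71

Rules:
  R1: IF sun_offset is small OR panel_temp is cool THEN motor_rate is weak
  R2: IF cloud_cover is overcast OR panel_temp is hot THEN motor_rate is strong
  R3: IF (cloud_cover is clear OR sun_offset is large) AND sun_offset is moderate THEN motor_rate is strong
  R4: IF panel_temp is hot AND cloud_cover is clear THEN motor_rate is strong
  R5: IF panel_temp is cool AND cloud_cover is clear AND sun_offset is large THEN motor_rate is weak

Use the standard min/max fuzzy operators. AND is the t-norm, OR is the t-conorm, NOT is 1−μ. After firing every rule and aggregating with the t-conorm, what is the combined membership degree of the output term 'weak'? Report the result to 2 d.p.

0.89

R1: small=0.89, cool=0.08; OR[max(a, b)] → w = 0.89
R2: overcast=0.12, hot=0.80; OR[max(a, b)] → w = 0.80
R3: (clear=0.71 OR large=0.14) = 0.71; AND[min(a, b)] with moderate=0.43 → w = 0.43
R4: hot=0.80, clear=0.71; AND[min(a, b)] → w = 0.71
R5: cool=0.08, clear=0.71, large=0.14; AND[min(a, b)] → w = 0.08
Rules with consequent 'weak': {R1, R5} → strengths 0.89, 0.08
Aggregate via t-conorm [max(a, b)]: 0.89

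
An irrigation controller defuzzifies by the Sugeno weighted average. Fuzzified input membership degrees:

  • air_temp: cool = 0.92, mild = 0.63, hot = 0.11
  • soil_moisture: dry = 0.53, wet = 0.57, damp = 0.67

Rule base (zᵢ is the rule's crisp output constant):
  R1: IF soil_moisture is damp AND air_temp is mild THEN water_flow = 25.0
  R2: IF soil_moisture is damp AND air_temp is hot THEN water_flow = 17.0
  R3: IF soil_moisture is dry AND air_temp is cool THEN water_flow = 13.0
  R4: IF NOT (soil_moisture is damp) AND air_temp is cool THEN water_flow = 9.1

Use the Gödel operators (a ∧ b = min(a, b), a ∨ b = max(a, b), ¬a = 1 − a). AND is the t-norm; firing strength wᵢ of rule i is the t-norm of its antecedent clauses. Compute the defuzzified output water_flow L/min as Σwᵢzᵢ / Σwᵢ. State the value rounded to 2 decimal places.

17.20

R1 (z=25.0): damp=0.67, mild=0.63; AND[min(a, b)] → w = 0.63
R2 (z=17.0): damp=0.67, hot=0.11; AND[min(a, b)] → w = 0.11
R3 (z=13.0): dry=0.53, cool=0.92; AND[min(a, b)] → w = 0.53
R4 (z=9.1): ¬damp=1−0.67=0.33, cool=0.92; AND[min(a, b)] → w = 0.33
Weighted average = (0.63·25.0 + 0.11·17.0 + 0.53·13.0 + 0.33·9.1) / (0.63 + 0.11 + 0.53 + 0.33)
  = 27.5130 / 1.6000 = 17.20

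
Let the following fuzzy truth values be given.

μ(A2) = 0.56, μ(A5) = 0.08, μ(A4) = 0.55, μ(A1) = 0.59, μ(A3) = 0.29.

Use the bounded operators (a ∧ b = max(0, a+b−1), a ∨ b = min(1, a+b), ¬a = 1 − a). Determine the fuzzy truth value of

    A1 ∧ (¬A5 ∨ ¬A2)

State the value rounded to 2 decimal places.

¬A5 = 1 − 0.08 = 0.92
¬A2 = 1 − 0.56 = 0.44
¬A5 ∨ ¬A2 = min(1, a+b) on (0.92, 0.44) = 1.00
A1 ∧ (¬A5 ∨ ¬A2) = max(0, a+b−1) on (0.59, 1.00) = 0.59

0.59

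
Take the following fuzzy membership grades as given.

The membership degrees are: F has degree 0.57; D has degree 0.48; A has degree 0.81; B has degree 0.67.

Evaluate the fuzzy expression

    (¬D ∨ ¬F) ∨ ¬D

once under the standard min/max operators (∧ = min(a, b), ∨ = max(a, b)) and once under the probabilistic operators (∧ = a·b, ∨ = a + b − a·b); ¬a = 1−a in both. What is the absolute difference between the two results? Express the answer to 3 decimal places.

Under standard min/max:
  ¬D = 1 − 0.48 = 0.52
  ¬F = 1 − 0.57 = 0.43
  ¬D ∨ ¬F = max(a, b) on (0.52, 0.43) = 0.52
  ¬D = 1 − 0.48 = 0.52
  (¬D ∨ ¬F) ∨ ¬D = max(a, b) on (0.52, 0.52) = 0.52
  → value = 0.5200
Under probabilistic:
  ¬D = 1 − 0.4800 = 0.5200
  ¬F = 1 − 0.5700 = 0.4300
  ¬D ∨ ¬F = a + b − a·b on (0.5200, 0.4300) = 0.7264
  ¬D = 1 − 0.4800 = 0.5200
  (¬D ∨ ¬F) ∨ ¬D = a + b − a·b on (0.7264, 0.5200) = 0.8687
  → value = 0.8687
|0.5200 − 0.8687| = 0.349

0.349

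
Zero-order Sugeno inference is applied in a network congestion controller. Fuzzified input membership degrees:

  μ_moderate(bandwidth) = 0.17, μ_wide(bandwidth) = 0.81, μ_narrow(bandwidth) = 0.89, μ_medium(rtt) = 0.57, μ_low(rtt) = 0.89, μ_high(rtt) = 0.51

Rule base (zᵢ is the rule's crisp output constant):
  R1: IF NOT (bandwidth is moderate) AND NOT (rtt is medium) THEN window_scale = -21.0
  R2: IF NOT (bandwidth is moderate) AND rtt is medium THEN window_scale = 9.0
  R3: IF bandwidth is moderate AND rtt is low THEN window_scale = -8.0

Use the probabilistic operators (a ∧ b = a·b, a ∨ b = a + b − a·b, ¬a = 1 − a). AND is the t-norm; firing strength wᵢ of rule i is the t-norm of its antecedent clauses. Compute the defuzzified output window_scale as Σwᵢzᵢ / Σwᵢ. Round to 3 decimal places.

R1 (z=-21.0): ¬moderate=1−0.17=0.83, ¬medium=1−0.57=0.43; AND[a·b] → w = 0.3569
R2 (z=9.0): ¬moderate=1−0.17=0.83, medium=0.57; AND[a·b] → w = 0.4731
R3 (z=-8.0): moderate=0.17, low=0.89; AND[a·b] → w = 0.1513
Weighted average = (0.3569·-21.0 + 0.4731·9.0 + 0.1513·-8.0) / (0.3569 + 0.4731 + 0.1513)
  = -4.4474 / 0.9813 = -4.532

-4.532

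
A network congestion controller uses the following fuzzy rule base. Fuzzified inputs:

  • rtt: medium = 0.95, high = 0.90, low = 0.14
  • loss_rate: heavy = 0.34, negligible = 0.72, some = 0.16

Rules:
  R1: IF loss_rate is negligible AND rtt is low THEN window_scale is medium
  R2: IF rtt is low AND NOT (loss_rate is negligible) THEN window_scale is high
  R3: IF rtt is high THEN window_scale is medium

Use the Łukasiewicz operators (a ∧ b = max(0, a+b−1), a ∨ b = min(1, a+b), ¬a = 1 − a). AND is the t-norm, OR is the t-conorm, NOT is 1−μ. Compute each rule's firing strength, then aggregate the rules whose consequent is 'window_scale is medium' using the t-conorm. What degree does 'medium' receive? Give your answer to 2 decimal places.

R1: negligible=0.72, low=0.14; AND[max(0, a+b−1)] → w = 0.00
R2: low=0.14, ¬negligible=1−0.72=0.28; AND[max(0, a+b−1)] → w = 0.00
R3: high=0.90 → w = 0.90
Rules with consequent 'medium': {R1, R3} → strengths 0.00, 0.90
Aggregate via t-conorm [min(1, a+b)]: 0.90

0.90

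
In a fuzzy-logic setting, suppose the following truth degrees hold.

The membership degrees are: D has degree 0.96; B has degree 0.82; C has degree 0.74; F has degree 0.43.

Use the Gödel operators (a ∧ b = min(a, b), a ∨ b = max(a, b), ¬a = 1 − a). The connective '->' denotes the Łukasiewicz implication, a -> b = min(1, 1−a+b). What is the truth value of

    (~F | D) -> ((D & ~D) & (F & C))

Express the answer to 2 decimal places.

0.08

~F = 1 − 0.43 = 0.57
~F | D = max(a, b) on (0.57, 0.96) = 0.96
~D = 1 − 0.96 = 0.04
D & ~D = min(a, b) on (0.96, 0.04) = 0.04
F & C = min(a, b) on (0.43, 0.74) = 0.43
(D & ~D) & (F & C) = min(a, b) on (0.04, 0.43) = 0.04
(~F | D) -> ((D & ~D) & (F & C))  [Łukasiewicz: min(1, 1−a+b)] with a=0.96, b=0.04 → 0.08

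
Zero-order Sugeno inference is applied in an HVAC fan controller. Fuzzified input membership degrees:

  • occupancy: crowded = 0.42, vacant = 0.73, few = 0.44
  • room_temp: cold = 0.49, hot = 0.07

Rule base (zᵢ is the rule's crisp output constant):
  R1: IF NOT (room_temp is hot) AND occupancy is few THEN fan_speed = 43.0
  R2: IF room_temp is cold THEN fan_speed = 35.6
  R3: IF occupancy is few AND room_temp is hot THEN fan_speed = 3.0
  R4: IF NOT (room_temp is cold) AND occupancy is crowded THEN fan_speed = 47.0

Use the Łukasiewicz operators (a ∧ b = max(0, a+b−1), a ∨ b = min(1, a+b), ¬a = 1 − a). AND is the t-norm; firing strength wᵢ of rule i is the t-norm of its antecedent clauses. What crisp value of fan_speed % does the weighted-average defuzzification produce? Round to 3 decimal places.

38.784

R1 (z=43.0): ¬hot=1−0.07=0.93, few=0.44; AND[max(0, a+b−1)] → w = 0.37
R2 (z=35.6): cold=0.49 → w = 0.49
R3 (z=3.0): few=0.44, hot=0.07; AND[max(0, a+b−1)] → w = 0.00
R4 (z=47.0): ¬cold=1−0.49=0.51, crowded=0.42; AND[max(0, a+b−1)] → w = 0.00
Weighted average = (0.37·43.0 + 0.49·35.6 + 0.00·3.0 + 0.00·47.0) / (0.37 + 0.49 + 0.00 + 0.00)
  = 33.3540 / 0.8600 = 38.784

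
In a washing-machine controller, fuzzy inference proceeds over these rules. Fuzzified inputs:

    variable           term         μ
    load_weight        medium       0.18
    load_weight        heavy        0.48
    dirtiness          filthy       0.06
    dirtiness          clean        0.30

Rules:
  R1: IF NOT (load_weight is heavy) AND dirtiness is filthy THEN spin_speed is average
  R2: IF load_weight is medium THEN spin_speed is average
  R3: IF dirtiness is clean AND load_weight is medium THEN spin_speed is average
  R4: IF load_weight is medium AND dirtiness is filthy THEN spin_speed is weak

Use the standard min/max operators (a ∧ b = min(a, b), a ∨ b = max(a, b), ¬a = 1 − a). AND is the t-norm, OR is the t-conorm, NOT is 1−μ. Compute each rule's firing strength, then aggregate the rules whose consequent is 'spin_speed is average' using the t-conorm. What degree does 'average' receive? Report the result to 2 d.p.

R1: ¬heavy=1−0.48=0.52, filthy=0.06; AND[min(a, b)] → w = 0.06
R2: medium=0.18 → w = 0.18
R3: clean=0.30, medium=0.18; AND[min(a, b)] → w = 0.18
R4: medium=0.18, filthy=0.06; AND[min(a, b)] → w = 0.06
Rules with consequent 'average': {R1, R2, R3} → strengths 0.06, 0.18, 0.18
Aggregate via t-conorm [max(a, b)]: 0.18

0.18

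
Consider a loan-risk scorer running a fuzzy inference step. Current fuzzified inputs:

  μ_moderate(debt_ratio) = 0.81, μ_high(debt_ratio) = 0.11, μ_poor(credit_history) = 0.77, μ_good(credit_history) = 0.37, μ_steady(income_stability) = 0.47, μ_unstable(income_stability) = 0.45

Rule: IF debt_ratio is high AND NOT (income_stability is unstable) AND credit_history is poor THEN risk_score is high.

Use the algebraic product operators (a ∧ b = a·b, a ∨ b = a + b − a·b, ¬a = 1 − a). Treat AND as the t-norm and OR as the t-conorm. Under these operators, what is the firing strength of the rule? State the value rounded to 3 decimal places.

0.047

firing strength: high=0.11, ¬unstable=1−0.45=0.55, poor=0.77; AND[a·b] → w = 0.0466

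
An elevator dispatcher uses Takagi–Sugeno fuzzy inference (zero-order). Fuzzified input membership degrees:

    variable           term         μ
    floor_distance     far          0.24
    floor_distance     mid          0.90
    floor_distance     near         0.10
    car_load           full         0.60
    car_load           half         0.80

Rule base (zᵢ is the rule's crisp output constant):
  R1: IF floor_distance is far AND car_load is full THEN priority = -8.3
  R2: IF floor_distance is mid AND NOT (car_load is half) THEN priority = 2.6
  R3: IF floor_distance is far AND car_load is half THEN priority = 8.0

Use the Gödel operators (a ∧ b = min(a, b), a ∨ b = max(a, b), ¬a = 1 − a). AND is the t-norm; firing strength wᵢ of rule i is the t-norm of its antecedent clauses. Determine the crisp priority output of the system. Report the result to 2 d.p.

0.66

R1 (z=-8.3): far=0.24, full=0.60; AND[min(a, b)] → w = 0.24
R2 (z=2.6): mid=0.90, ¬half=1−0.80=0.20; AND[min(a, b)] → w = 0.20
R3 (z=8.0): far=0.24, half=0.80; AND[min(a, b)] → w = 0.24
Weighted average = (0.24·-8.3 + 0.20·2.6 + 0.24·8.0) / (0.24 + 0.20 + 0.24)
  = 0.4480 / 0.6800 = 0.66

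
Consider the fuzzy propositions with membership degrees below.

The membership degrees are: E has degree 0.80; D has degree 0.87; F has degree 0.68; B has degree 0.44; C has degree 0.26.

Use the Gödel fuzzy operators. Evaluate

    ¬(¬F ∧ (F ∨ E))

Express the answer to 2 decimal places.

¬F = 1 − 0.68 = 0.32
F ∨ E = max(a, b) on (0.68, 0.80) = 0.80
¬F ∧ (F ∨ E) = min(a, b) on (0.32, 0.80) = 0.32
¬(¬F ∧ (F ∨ E)) = 1 − 0.32 = 0.68

0.68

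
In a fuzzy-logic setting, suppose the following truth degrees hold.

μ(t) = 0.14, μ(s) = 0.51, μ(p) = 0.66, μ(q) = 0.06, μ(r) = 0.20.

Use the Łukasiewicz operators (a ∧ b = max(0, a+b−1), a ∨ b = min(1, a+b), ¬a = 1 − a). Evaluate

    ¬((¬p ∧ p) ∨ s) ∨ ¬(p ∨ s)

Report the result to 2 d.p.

¬p = 1 − 0.66 = 0.34
¬p ∧ p = max(0, a+b−1) on (0.34, 0.66) = 0.00
(¬p ∧ p) ∨ s = min(1, a+b) on (0.00, 0.51) = 0.51
¬((¬p ∧ p) ∨ s) = 1 − 0.51 = 0.49
p ∨ s = min(1, a+b) on (0.66, 0.51) = 1.00
¬(p ∨ s) = 1 − 1.00 = 0.00
¬((¬p ∧ p) ∨ s) ∨ ¬(p ∨ s) = min(1, a+b) on (0.49, 0.00) = 0.49

0.49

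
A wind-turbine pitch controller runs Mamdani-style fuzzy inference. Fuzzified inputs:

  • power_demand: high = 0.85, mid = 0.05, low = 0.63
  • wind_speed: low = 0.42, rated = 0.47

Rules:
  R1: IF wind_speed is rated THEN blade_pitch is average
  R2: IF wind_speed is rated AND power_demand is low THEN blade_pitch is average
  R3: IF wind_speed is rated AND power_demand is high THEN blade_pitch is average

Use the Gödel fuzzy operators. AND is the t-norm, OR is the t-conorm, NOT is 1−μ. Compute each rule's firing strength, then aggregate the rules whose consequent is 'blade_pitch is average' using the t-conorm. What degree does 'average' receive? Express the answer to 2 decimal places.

0.47

R1: rated=0.47 → w = 0.47
R2: rated=0.47, low=0.63; AND[min(a, b)] → w = 0.47
R3: rated=0.47, high=0.85; AND[min(a, b)] → w = 0.47
Rules with consequent 'average': {R1, R2, R3} → strengths 0.47, 0.47, 0.47
Aggregate via t-conorm [max(a, b)]: 0.47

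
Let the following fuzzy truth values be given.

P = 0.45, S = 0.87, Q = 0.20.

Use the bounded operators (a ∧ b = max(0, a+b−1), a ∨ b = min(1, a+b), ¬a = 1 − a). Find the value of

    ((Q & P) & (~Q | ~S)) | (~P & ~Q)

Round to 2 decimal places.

0.35

Q & P = max(0, a+b−1) on (0.20, 0.45) = 0.00
~Q = 1 − 0.20 = 0.80
~S = 1 − 0.87 = 0.13
~Q | ~S = min(1, a+b) on (0.80, 0.13) = 0.93
(Q & P) & (~Q | ~S) = max(0, a+b−1) on (0.00, 0.93) = 0.00
~P = 1 − 0.45 = 0.55
~Q = 1 − 0.20 = 0.80
~P & ~Q = max(0, a+b−1) on (0.55, 0.80) = 0.35
((Q & P) & (~Q | ~S)) | (~P & ~Q) = min(1, a+b) on (0.00, 0.35) = 0.35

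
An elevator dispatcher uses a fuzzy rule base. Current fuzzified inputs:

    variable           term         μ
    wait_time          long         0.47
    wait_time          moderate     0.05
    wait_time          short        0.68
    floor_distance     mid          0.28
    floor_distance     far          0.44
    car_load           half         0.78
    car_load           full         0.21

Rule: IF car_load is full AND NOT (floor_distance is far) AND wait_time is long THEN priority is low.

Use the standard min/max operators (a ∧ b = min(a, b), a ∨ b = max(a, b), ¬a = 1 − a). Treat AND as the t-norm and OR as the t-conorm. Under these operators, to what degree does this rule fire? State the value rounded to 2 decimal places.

0.21

firing strength: full=0.21, ¬far=1−0.44=0.56, long=0.47; AND[min(a, b)] → w = 0.21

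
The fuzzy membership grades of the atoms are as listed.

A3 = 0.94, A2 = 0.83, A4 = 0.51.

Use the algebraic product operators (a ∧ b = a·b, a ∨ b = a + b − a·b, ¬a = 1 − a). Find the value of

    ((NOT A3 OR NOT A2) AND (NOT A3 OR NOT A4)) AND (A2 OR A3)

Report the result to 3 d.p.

NOT A3 = 1 − 0.9400 = 0.0600
NOT A2 = 1 − 0.8300 = 0.1700
NOT A3 OR NOT A2 = a + b − a·b on (0.0600, 0.1700) = 0.2198
NOT A3 = 1 − 0.9400 = 0.0600
NOT A4 = 1 − 0.5100 = 0.4900
NOT A3 OR NOT A4 = a + b − a·b on (0.0600, 0.4900) = 0.5206
(NOT A3 OR NOT A2) AND (NOT A3 OR NOT A4) = a·b on (0.2198, 0.5206) = 0.1144
A2 OR A3 = a + b − a·b on (0.8300, 0.9400) = 0.9898
((NOT A3 OR NOT A2) AND (NOT A3 OR NOT A4)) AND (A2 OR A3) = a·b on (0.1144, 0.9898) = 0.1133

0.113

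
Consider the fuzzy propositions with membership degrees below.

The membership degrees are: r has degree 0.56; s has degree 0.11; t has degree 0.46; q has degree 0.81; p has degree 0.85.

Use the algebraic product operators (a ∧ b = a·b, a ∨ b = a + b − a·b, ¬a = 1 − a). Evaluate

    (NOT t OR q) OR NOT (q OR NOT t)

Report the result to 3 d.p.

NOT t = 1 − 0.4600 = 0.5400
NOT t OR q = a + b − a·b on (0.5400, 0.8100) = 0.9126
NOT t = 1 − 0.4600 = 0.5400
q OR NOT t = a + b − a·b on (0.8100, 0.5400) = 0.9126
NOT (q OR NOT t) = 1 − 0.9126 = 0.0874
(NOT t OR q) OR NOT (q OR NOT t) = a + b − a·b on (0.9126, 0.0874) = 0.9202

0.920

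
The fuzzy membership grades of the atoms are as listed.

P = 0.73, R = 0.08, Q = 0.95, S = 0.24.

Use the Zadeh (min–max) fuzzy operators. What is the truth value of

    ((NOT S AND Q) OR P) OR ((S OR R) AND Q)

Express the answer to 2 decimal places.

NOT S = 1 − 0.24 = 0.76
NOT S AND Q = min(a, b) on (0.76, 0.95) = 0.76
(NOT S AND Q) OR P = max(a, b) on (0.76, 0.73) = 0.76
S OR R = max(a, b) on (0.24, 0.08) = 0.24
(S OR R) AND Q = min(a, b) on (0.24, 0.95) = 0.24
((NOT S AND Q) OR P) OR ((S OR R) AND Q) = max(a, b) on (0.76, 0.24) = 0.76

0.76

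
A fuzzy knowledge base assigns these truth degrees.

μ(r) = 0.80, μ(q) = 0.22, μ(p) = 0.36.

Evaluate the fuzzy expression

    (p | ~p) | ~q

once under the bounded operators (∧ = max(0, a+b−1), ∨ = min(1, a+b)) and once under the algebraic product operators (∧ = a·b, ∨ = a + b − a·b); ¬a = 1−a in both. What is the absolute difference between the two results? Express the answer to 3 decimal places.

Under bounded:
  ~p = 1 − 0.36 = 0.64
  p | ~p = min(1, a+b) on (0.36, 0.64) = 1.00
  ~q = 1 − 0.22 = 0.78
  (p | ~p) | ~q = min(1, a+b) on (1.00, 0.78) = 1.00
  → value = 1.0000
Under algebraic product:
  ~p = 1 − 0.3600 = 0.6400
  p | ~p = a + b − a·b on (0.3600, 0.6400) = 0.7696
  ~q = 1 − 0.2200 = 0.7800
  (p | ~p) | ~q = a + b − a·b on (0.7696, 0.7800) = 0.9493
  → value = 0.9493
|1.0000 − 0.9493| = 0.051

0.051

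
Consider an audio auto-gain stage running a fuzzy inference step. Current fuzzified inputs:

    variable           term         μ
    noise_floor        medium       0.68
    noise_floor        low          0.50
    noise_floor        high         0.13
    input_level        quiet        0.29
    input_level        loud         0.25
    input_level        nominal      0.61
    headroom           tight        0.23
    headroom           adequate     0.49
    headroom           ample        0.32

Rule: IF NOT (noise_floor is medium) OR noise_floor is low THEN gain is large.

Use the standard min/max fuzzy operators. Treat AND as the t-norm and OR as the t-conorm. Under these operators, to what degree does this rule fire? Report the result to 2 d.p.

firing strength: ¬medium=1−0.68=0.32, low=0.50; OR[max(a, b)] → w = 0.50

0.50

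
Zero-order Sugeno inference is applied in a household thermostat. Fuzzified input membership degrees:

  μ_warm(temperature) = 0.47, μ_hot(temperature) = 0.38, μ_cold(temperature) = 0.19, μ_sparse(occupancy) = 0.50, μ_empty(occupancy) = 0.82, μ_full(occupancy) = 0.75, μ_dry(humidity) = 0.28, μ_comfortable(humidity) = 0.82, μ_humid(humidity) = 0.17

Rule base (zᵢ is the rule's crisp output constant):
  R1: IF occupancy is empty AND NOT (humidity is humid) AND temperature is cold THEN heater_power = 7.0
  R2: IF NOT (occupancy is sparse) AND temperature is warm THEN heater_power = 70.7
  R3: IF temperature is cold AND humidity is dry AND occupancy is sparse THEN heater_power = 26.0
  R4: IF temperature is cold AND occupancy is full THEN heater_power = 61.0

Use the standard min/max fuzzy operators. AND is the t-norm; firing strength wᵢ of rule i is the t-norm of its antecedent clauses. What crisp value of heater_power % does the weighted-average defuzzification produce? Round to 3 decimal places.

49.124

R1 (z=7.0): empty=0.82, ¬humid=1−0.17=0.83, cold=0.19; AND[min(a, b)] → w = 0.19
R2 (z=70.7): ¬sparse=1−0.50=0.50, warm=0.47; AND[min(a, b)] → w = 0.47
R3 (z=26.0): cold=0.19, dry=0.28, sparse=0.50; AND[min(a, b)] → w = 0.19
R4 (z=61.0): cold=0.19, full=0.75; AND[min(a, b)] → w = 0.19
Weighted average = (0.19·7.0 + 0.47·70.7 + 0.19·26.0 + 0.19·61.0) / (0.19 + 0.47 + 0.19 + 0.19)
  = 51.0890 / 1.0400 = 49.124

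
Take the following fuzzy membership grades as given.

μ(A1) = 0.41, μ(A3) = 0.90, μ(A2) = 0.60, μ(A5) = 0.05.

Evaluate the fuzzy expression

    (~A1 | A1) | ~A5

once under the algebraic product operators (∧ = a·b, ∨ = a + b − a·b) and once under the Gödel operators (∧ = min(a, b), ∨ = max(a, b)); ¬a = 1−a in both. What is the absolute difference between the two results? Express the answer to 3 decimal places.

0.038

Under algebraic product:
  ~A1 = 1 − 0.4100 = 0.5900
  ~A1 | A1 = a + b − a·b on (0.5900, 0.4100) = 0.7581
  ~A5 = 1 − 0.0500 = 0.9500
  (~A1 | A1) | ~A5 = a + b − a·b on (0.7581, 0.9500) = 0.9879
  → value = 0.9879
Under Gödel:
  ~A1 = 1 − 0.41 = 0.59
  ~A1 | A1 = max(a, b) on (0.59, 0.41) = 0.59
  ~A5 = 1 − 0.05 = 0.95
  (~A1 | A1) | ~A5 = max(a, b) on (0.59, 0.95) = 0.95
  → value = 0.9500
|0.9879 − 0.9500| = 0.038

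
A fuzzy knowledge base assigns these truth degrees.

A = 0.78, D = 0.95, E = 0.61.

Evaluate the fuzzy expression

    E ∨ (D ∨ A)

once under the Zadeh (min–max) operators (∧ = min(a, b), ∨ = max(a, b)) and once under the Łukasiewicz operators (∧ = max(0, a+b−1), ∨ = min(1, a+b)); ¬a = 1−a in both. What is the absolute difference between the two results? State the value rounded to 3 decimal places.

Under Zadeh (min–max):
  D ∨ A = max(a, b) on (0.95, 0.78) = 0.95
  E ∨ (D ∨ A) = max(a, b) on (0.61, 0.95) = 0.95
  → value = 0.9500
Under Łukasiewicz:
  D ∨ A = min(1, a+b) on (0.95, 0.78) = 1.00
  E ∨ (D ∨ A) = min(1, a+b) on (0.61, 1.00) = 1.00
  → value = 1.0000
|0.9500 − 1.0000| = 0.050

0.050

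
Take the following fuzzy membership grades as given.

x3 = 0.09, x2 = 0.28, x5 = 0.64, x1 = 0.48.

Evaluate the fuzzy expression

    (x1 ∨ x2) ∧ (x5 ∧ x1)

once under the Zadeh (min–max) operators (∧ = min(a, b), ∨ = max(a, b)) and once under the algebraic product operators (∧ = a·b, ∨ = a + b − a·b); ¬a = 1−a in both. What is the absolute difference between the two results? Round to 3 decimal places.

0.288

Under Zadeh (min–max):
  x1 ∨ x2 = max(a, b) on (0.48, 0.28) = 0.48
  x5 ∧ x1 = min(a, b) on (0.64, 0.48) = 0.48
  (x1 ∨ x2) ∧ (x5 ∧ x1) = min(a, b) on (0.48, 0.48) = 0.48
  → value = 0.4800
Under algebraic product:
  x1 ∨ x2 = a + b − a·b on (0.4800, 0.2800) = 0.6256
  x5 ∧ x1 = a·b on (0.6400, 0.4800) = 0.3072
  (x1 ∨ x2) ∧ (x5 ∧ x1) = a·b on (0.6256, 0.3072) = 0.1922
  → value = 0.1922
|0.4800 − 0.1922| = 0.288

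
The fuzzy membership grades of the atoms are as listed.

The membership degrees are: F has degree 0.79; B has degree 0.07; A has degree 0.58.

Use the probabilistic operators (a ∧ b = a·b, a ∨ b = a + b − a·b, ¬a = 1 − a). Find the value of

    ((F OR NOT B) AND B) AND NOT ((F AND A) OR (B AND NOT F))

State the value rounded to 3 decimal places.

0.037

NOT B = 1 − 0.0700 = 0.9300
F OR NOT B = a + b − a·b on (0.7900, 0.9300) = 0.9853
(F OR NOT B) AND B = a·b on (0.9853, 0.0700) = 0.0690
F AND A = a·b on (0.7900, 0.5800) = 0.4582
NOT F = 1 − 0.7900 = 0.2100
B AND NOT F = a·b on (0.0700, 0.2100) = 0.0147
(F AND A) OR (B AND NOT F) = a + b − a·b on (0.4582, 0.0147) = 0.4662
NOT ((F AND A) OR (B AND NOT F)) = 1 − 0.4662 = 0.5338
((F OR NOT B) AND B) AND NOT ((F AND A) OR (B AND NOT F)) = a·b on (0.0690, 0.5338) = 0.0368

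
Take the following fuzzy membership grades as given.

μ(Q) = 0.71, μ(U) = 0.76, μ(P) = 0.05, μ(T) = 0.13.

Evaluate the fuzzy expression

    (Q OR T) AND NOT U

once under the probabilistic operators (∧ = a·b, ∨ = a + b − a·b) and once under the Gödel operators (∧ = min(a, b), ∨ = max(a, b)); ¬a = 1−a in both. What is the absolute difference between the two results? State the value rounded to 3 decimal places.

0.061

Under probabilistic:
  Q OR T = a + b − a·b on (0.7100, 0.1300) = 0.7477
  NOT U = 1 − 0.7600 = 0.2400
  (Q OR T) AND NOT U = a·b on (0.7477, 0.2400) = 0.1794
  → value = 0.1794
Under Gödel:
  Q OR T = max(a, b) on (0.71, 0.13) = 0.71
  NOT U = 1 − 0.76 = 0.24
  (Q OR T) AND NOT U = min(a, b) on (0.71, 0.24) = 0.24
  → value = 0.2400
|0.1794 − 0.2400| = 0.061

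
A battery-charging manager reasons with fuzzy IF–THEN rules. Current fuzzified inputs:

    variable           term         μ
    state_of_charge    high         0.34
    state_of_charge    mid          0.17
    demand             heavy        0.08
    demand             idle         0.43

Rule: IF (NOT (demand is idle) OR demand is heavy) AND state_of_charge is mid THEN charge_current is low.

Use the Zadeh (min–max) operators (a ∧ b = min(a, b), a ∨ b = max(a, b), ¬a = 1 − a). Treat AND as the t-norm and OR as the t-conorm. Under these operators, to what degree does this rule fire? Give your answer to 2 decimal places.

firing strength: (¬idle=1−0.43=0.57 OR heavy=0.08) = 0.57; AND[min(a, b)] with mid=0.17 → w = 0.17

0.17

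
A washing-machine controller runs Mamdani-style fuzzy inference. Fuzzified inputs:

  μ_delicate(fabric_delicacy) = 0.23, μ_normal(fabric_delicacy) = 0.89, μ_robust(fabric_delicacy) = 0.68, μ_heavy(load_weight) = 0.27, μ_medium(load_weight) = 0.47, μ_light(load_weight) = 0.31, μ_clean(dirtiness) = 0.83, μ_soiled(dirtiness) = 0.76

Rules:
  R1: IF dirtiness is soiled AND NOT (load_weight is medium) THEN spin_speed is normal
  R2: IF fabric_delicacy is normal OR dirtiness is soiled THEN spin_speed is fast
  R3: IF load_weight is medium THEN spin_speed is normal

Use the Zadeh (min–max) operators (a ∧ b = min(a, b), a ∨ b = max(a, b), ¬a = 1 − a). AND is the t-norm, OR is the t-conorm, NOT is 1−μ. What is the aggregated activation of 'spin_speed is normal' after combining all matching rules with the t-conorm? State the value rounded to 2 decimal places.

R1: soiled=0.76, ¬medium=1−0.47=0.53; AND[min(a, b)] → w = 0.53
R2: normal=0.89, soiled=0.76; OR[max(a, b)] → w = 0.89
R3: medium=0.47 → w = 0.47
Rules with consequent 'normal': {R1, R3} → strengths 0.53, 0.47
Aggregate via t-conorm [max(a, b)]: 0.53

0.53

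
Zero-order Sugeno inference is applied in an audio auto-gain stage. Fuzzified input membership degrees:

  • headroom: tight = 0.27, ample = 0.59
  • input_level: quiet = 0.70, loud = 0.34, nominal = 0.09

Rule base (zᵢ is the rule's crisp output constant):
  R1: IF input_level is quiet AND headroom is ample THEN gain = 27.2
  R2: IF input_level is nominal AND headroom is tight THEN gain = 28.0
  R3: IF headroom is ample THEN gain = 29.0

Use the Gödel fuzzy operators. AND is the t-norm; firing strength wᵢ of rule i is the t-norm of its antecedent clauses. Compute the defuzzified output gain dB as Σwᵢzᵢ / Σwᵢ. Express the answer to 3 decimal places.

R1 (z=27.2): quiet=0.70, ample=0.59; AND[min(a, b)] → w = 0.59
R2 (z=28.0): nominal=0.09, tight=0.27; AND[min(a, b)] → w = 0.09
R3 (z=29.0): ample=0.59 → w = 0.59
Weighted average = (0.59·27.2 + 0.09·28.0 + 0.59·29.0) / (0.59 + 0.09 + 0.59)
  = 35.6780 / 1.2700 = 28.093

28.093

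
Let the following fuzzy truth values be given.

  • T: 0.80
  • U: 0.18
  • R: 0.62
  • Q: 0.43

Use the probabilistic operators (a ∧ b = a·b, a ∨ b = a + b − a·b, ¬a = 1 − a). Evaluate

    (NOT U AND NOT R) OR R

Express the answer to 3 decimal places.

0.738

NOT U = 1 − 0.1800 = 0.8200
NOT R = 1 − 0.6200 = 0.3800
NOT U AND NOT R = a·b on (0.8200, 0.3800) = 0.3116
(NOT U AND NOT R) OR R = a + b − a·b on (0.3116, 0.6200) = 0.7384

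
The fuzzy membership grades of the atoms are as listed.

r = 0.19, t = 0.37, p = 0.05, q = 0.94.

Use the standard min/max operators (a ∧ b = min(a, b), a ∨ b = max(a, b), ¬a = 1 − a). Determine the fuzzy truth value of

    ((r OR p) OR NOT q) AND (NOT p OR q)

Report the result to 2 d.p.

0.19

r OR p = max(a, b) on (0.19, 0.05) = 0.19
NOT q = 1 − 0.94 = 0.06
(r OR p) OR NOT q = max(a, b) on (0.19, 0.06) = 0.19
NOT p = 1 − 0.05 = 0.95
NOT p OR q = max(a, b) on (0.95, 0.94) = 0.95
((r OR p) OR NOT q) AND (NOT p OR q) = min(a, b) on (0.19, 0.95) = 0.19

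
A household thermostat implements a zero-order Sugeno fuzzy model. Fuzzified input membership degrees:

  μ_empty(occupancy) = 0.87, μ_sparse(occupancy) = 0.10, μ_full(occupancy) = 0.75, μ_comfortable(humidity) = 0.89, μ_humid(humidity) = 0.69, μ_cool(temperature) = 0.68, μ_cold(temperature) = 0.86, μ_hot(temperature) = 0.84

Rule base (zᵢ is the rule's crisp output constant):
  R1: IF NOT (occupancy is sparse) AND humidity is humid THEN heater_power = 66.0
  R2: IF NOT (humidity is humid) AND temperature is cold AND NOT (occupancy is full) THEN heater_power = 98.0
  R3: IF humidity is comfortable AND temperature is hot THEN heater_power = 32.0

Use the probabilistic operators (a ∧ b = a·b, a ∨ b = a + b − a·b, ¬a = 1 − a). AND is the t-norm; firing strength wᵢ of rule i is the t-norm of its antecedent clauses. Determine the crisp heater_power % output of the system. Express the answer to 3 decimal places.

49.776

R1 (z=66.0): ¬sparse=1−0.10=0.90, humid=0.69; AND[a·b] → w = 0.6210
R2 (z=98.0): ¬humid=1−0.69=0.31, cold=0.86, ¬full=1−0.75=0.25; AND[a·b] → w = 0.0667
R3 (z=32.0): comfortable=0.89, hot=0.84; AND[a·b] → w = 0.7476
Weighted average = (0.6210·66.0 + 0.0667·98.0 + 0.7476·32.0) / (0.6210 + 0.0667 + 0.7476)
  = 71.4409 / 1.4352 = 49.776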